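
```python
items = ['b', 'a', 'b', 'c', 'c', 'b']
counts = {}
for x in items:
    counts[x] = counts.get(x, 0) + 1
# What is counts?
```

Initial: counts = {}, items = ['b', 'a', 'b', 'c', 'c', 'b']
See 'b': counts = {'b': 1}
See 'a': counts = {'b': 1, 'a': 1}
See 'b': counts = {'b': 2, 'a': 1}
See 'c': counts = {'b': 2, 'a': 1, 'c': 1}
See 'c': counts = {'b': 2, 'a': 1, 'c': 2}
See 'b': counts = {'b': 3, 'a': 1, 'c': 2}

{'b': 3, 'a': 1, 'c': 2}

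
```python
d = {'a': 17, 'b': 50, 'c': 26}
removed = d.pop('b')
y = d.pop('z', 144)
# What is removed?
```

After line 1: d = {'a': 17, 'b': 50, 'c': 26}
After line 2 (pop 'b' returns 50): d = {'a': 17, 'c': 26}, removed = 50
After line 3 (pop 'z' missing, returns default 144): d = {'a': 17, 'c': 26}, y = 144

50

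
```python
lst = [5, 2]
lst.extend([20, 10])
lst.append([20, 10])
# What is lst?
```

After line 1: lst = [5, 2]
After line 2 (extend unpacks [20, 10]): lst = [5, 2, 20, 10]
After line 3 (append adds [20, 10] as single element): lst = [5, 2, 20, 10, [20, 10]]

[5, 2, 20, 10, [20, 10]]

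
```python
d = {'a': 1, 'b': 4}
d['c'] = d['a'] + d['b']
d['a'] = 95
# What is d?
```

After line 1: d = {'a': 1, 'b': 4}
After line 2 (d['c'] = 1 + 4): d = {'a': 1, 'b': 4, 'c': 5}
After line 3: d = {'a': 95, 'b': 4, 'c': 5}

{'a': 95, 'b': 4, 'c': 5}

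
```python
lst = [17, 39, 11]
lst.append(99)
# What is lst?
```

[17, 39, 11, 99]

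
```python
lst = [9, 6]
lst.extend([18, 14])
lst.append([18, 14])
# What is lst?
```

After line 1: lst = [9, 6]
After line 2 (extend unpacks [18, 14]): lst = [9, 6, 18, 14]
After line 3 (append adds [18, 14] as single element): lst = [9, 6, 18, 14, [18, 14]]

[9, 6, 18, 14, [18, 14]]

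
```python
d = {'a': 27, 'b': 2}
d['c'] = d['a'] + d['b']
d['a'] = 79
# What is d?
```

After line 1: d = {'a': 27, 'b': 2}
After line 2 (d['c'] = 27 + 2): d = {'a': 27, 'b': 2, 'c': 29}
After line 3: d = {'a': 79, 'b': 2, 'c': 29}

{'a': 79, 'b': 2, 'c': 29}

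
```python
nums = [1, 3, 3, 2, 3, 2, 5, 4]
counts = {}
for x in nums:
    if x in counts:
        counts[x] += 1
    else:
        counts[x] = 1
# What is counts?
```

Initial: counts = {}, nums = [1, 3, 3, 2, 3, 2, 5, 4]
See 1: counts = {1: 1}
See 3: counts = {1: 1, 3: 1}
See 3: counts = {1: 1, 3: 2}
See 2: counts = {1: 1, 3: 2, 2: 1}
See 3: counts = {1: 1, 3: 3, 2: 1}
See 2: counts = {1: 1, 3: 3, 2: 2}
See 5: counts = {1: 1, 3: 3, 2: 2, 5: 1}
See 4: counts = {1: 1, 3: 3, 2: 2, 5: 1, 4: 1}

{1: 1, 3: 3, 2: 2, 5: 1, 4: 1}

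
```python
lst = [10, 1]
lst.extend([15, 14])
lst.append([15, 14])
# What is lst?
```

After line 1: lst = [10, 1]
After line 2 (extend unpacks [15, 14]): lst = [10, 1, 15, 14]
After line 3 (append adds [15, 14] as single element): lst = [10, 1, 15, 14, [15, 14]]

[10, 1, 15, 14, [15, 14]]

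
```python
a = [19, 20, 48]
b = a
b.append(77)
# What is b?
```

After line 1: a = [19, 20, 48]
After line 2 (b = a is an alias, same object): a = [19, 20, 48], b = [19, 20, 48]
After line 3 (b.append mutates the shared list): a = [19, 20, 48, 77], b = [19, 20, 48, 77]

[19, 20, 48, 77]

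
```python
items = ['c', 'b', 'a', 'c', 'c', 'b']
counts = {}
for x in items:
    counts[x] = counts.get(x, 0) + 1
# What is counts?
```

Initial: counts = {}, items = ['c', 'b', 'a', 'c', 'c', 'b']
See 'c': counts = {'c': 1}
See 'b': counts = {'c': 1, 'b': 1}
See 'a': counts = {'c': 1, 'b': 1, 'a': 1}
See 'c': counts = {'c': 2, 'b': 1, 'a': 1}
See 'c': counts = {'c': 3, 'b': 1, 'a': 1}
See 'b': counts = {'c': 3, 'b': 2, 'a': 1}

{'c': 3, 'b': 2, 'a': 1}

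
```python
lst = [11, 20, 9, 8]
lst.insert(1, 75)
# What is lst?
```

[11, 75, 20, 9, 8]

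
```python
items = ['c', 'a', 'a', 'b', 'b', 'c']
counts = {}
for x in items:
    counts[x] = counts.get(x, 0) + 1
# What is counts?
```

Initial: counts = {}, items = ['c', 'a', 'a', 'b', 'b', 'c']
See 'c': counts = {'c': 1}
See 'a': counts = {'c': 1, 'a': 1}
See 'a': counts = {'c': 1, 'a': 2}
See 'b': counts = {'c': 1, 'a': 2, 'b': 1}
See 'b': counts = {'c': 1, 'a': 2, 'b': 2}
See 'c': counts = {'c': 2, 'a': 2, 'b': 2}

{'c': 2, 'a': 2, 'b': 2}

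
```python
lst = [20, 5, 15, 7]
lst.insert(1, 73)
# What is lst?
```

[20, 73, 5, 15, 7]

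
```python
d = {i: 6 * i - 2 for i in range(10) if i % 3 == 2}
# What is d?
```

{2: 10, 5: 28, 8: 46}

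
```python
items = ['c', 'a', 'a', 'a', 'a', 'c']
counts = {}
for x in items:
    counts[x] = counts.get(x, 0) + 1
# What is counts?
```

Initial: counts = {}, items = ['c', 'a', 'a', 'a', 'a', 'c']
See 'c': counts = {'c': 1}
See 'a': counts = {'c': 1, 'a': 1}
See 'a': counts = {'c': 1, 'a': 2}
See 'a': counts = {'c': 1, 'a': 3}
See 'a': counts = {'c': 1, 'a': 4}
See 'c': counts = {'c': 2, 'a': 4}

{'c': 2, 'a': 4}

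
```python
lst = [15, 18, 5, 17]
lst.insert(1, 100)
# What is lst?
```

[15, 100, 18, 5, 17]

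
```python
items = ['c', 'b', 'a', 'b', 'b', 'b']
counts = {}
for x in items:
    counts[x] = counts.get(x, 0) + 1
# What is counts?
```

Initial: counts = {}, items = ['c', 'b', 'a', 'b', 'b', 'b']
See 'c': counts = {'c': 1}
See 'b': counts = {'c': 1, 'b': 1}
See 'a': counts = {'c': 1, 'b': 1, 'a': 1}
See 'b': counts = {'c': 1, 'b': 2, 'a': 1}
See 'b': counts = {'c': 1, 'b': 3, 'a': 1}
See 'b': counts = {'c': 1, 'b': 4, 'a': 1}

{'c': 1, 'b': 4, 'a': 1}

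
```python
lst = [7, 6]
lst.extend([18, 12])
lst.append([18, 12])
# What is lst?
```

After line 1: lst = [7, 6]
After line 2 (extend unpacks [18, 12]): lst = [7, 6, 18, 12]
After line 3 (append adds [18, 12] as single element): lst = [7, 6, 18, 12, [18, 12]]

[7, 6, 18, 12, [18, 12]]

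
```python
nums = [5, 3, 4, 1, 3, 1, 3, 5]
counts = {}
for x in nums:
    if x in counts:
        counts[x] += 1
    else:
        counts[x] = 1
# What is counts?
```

Initial: counts = {}, nums = [5, 3, 4, 1, 3, 1, 3, 5]
See 5: counts = {5: 1}
See 3: counts = {5: 1, 3: 1}
See 4: counts = {5: 1, 3: 1, 4: 1}
See 1: counts = {5: 1, 3: 1, 4: 1, 1: 1}
See 3: counts = {5: 1, 3: 2, 4: 1, 1: 1}
See 1: counts = {5: 1, 3: 2, 4: 1, 1: 2}
See 3: counts = {5: 1, 3: 3, 4: 1, 1: 2}
See 5: counts = {5: 2, 3: 3, 4: 1, 1: 2}

{5: 2, 3: 3, 4: 1, 1: 2}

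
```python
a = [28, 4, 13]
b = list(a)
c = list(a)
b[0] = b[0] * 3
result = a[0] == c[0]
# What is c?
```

After line 1: a = [28, 4, 13]
After line 2 (b = list(a), copy): a = [28, 4, 13], b = [28, 4, 13]
After line 3 (c = list(a) is a copy, new object): c = [28, 4, 13]
After line 4 (b[0] = 28 * 3 = 84; only b mutates (copy)): a = [28, 4, 13], b = [84, 4, 13], c = [28, 4, 13]
After line 5 (a[0] = 28, c[0] = 28; result = True)

[28, 4, 13]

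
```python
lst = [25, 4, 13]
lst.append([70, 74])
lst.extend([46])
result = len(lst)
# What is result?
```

After line 1: lst = [25, 4, 13]
After line 2 (append adds [70, 74] as single element): lst = [25, 4, 13, [70, 74]]
After line 3 (extend unpacks [46], adds 46): lst = [25, 4, 13, [70, 74], 46]
After line 4: result = len(lst) = 5

5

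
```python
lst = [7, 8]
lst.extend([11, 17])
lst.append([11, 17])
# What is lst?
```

After line 1: lst = [7, 8]
After line 2 (extend unpacks [11, 17]): lst = [7, 8, 11, 17]
After line 3 (append adds [11, 17] as single element): lst = [7, 8, 11, 17, [11, 17]]

[7, 8, 11, 17, [11, 17]]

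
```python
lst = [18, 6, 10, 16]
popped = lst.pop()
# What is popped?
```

16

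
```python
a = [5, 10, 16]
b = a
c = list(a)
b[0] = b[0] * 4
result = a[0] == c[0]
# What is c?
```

After line 1: a = [5, 10, 16]
After line 2 (b = a, alias): a = [5, 10, 16], b = [5, 10, 16]
After line 3 (c = list(a) is a copy, new object): c = [5, 10, 16]
After line 4 (b[0] = 5 * 4 = 20; mutates shared a/b): a = b = [20, 10, 16], c = [5, 10, 16]
After line 5 (a[0] = 20, c[0] = 5; result = False)

[5, 10, 16]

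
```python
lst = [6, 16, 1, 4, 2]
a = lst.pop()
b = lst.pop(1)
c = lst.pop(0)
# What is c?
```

After line 1: lst = [6, 16, 1, 4, 2]
After line 2 (pop() -> a = 2): lst = [6, 16, 1, 4]
After line 3 (pop(1) -> b = 16): lst = [6, 1, 4]
After line 4 (pop(0) -> c = 6): lst = [1, 4]

6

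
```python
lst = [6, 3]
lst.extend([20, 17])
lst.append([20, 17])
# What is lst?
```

After line 1: lst = [6, 3]
After line 2 (extend unpacks [20, 17]): lst = [6, 3, 20, 17]
After line 3 (append adds [20, 17] as single element): lst = [6, 3, 20, 17, [20, 17]]

[6, 3, 20, 17, [20, 17]]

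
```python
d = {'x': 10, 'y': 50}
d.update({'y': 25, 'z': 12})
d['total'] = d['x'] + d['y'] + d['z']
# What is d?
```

After line 1: d = {'x': 10, 'y': 50}
After line 2 (y overwritten, z added): d = {'x': 10, 'y': 25, 'z': 12}
After line 3 (total = 10 + 25 + 12 = 47): d = {'x': 10, 'y': 25, 'z': 12, 'total': 47}

{'x': 10, 'y': 25, 'z': 12, 'total': 47}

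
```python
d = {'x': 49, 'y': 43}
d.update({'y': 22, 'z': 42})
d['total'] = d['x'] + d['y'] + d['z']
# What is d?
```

After line 1: d = {'x': 49, 'y': 43}
After line 2 (y overwritten, z added): d = {'x': 49, 'y': 22, 'z': 42}
After line 3 (total = 49 + 22 + 42 = 113): d = {'x': 49, 'y': 22, 'z': 42, 'total': 113}

{'x': 49, 'y': 22, 'z': 42, 'total': 113}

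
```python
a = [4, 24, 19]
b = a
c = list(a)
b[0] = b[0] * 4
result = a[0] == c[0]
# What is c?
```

After line 1: a = [4, 24, 19]
After line 2 (b = a, alias): a = [4, 24, 19], b = [4, 24, 19]
After line 3 (c = list(a) is a copy, new object): c = [4, 24, 19]
After line 4 (b[0] = 4 * 4 = 16; mutates shared a/b): a = b = [16, 24, 19], c = [4, 24, 19]
After line 5 (a[0] = 16, c[0] = 4; result = False)

[4, 24, 19]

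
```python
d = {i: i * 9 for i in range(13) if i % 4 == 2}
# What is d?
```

{2: 18, 6: 54, 10: 90}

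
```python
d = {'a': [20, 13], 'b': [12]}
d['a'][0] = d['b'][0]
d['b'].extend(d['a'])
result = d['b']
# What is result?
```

After line 1: d = {'a': [20, 13], 'b': [12]}
After line 2 (a[0] = b[0] = 12): d = {'a': [12, 13], 'b': [12]}
After line 3 (b.extend(a) appends [12, 13]): d = {'a': [12, 13], 'b': [12, 12, 13]}
After line 4: result = d['b'] = [12, 12, 13]

[12, 12, 13]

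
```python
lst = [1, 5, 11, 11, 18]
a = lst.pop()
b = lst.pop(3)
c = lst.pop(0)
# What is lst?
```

After line 1: lst = [1, 5, 11, 11, 18]
After line 2 (pop() -> a = 18): lst = [1, 5, 11, 11]
After line 3 (pop(3) -> b = 11): lst = [1, 5, 11]
After line 4 (pop(0) -> c = 1): lst = [5, 11]

[5, 11]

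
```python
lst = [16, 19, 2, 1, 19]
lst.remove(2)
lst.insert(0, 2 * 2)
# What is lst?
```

After line 1: lst = [16, 19, 2, 1, 19]
After line 2 (remove first 2): lst = [16, 19, 1, 19]
After line 3 (insert 4 at index 0): lst = [4, 16, 19, 1, 19]

[4, 16, 19, 1, 19]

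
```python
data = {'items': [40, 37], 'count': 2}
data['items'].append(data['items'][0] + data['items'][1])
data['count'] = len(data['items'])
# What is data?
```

After line 1: data = {'items': [40, 37], 'count': 2}
After line 2 (append 40 + 37 = 77): data = {'items': [40, 37, 77], 'count': 2}
After line 3 (count = len(items) = 3): data = {'items': [40, 37, 77], 'count': 3}

{'items': [40, 37, 77], 'count': 3}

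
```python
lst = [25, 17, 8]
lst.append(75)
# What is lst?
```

[25, 17, 8, 75]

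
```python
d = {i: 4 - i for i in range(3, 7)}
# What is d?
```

{3: 1, 4: 0, 5: -1, 6: -2}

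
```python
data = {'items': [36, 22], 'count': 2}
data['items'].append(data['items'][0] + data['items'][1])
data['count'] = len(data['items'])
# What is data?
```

After line 1: data = {'items': [36, 22], 'count': 2}
After line 2 (append 36 + 22 = 58): data = {'items': [36, 22, 58], 'count': 2}
After line 3 (count = len(items) = 3): data = {'items': [36, 22, 58], 'count': 3}

{'items': [36, 22, 58], 'count': 3}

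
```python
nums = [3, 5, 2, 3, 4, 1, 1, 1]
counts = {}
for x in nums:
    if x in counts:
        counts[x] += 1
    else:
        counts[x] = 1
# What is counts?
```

Initial: counts = {}, nums = [3, 5, 2, 3, 4, 1, 1, 1]
See 3: counts = {3: 1}
See 5: counts = {3: 1, 5: 1}
See 2: counts = {3: 1, 5: 1, 2: 1}
See 3: counts = {3: 2, 5: 1, 2: 1}
See 4: counts = {3: 2, 5: 1, 2: 1, 4: 1}
See 1: counts = {3: 2, 5: 1, 2: 1, 4: 1, 1: 1}
See 1: counts = {3: 2, 5: 1, 2: 1, 4: 1, 1: 2}
See 1: counts = {3: 2, 5: 1, 2: 1, 4: 1, 1: 3}

{3: 2, 5: 1, 2: 1, 4: 1, 1: 3}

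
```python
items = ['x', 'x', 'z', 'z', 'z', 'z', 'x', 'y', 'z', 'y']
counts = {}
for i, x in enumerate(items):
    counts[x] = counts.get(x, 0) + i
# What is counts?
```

Initial: counts = {}, items = ['x', 'x', 'z', 'z', 'z', 'z', 'x', 'y', 'z', 'y']
i=0, x='x': counts = {'x': 0}
i=1, x='x': counts = {'x': 1}
i=2, x='z': counts = {'x': 1, 'z': 2}
i=3, x='z': counts = {'x': 1, 'z': 5}
i=4, x='z': counts = {'x': 1, 'z': 9}
i=5, x='z': counts = {'x': 1, 'z': 14}
i=6, x='x': counts = {'x': 7, 'z': 14}
i=7, x='y': counts = {'x': 7, 'z': 14, 'y': 7}
i=8, x='z': counts = {'x': 7, 'z': 22, 'y': 7}
i=9, x='y': counts = {'x': 7, 'z': 22, 'y': 16}

{'x': 7, 'z': 22, 'y': 16}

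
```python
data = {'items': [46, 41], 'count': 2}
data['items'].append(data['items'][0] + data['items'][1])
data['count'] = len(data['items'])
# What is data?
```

After line 1: data = {'items': [46, 41], 'count': 2}
After line 2 (append 46 + 41 = 87): data = {'items': [46, 41, 87], 'count': 2}
After line 3 (count = len(items) = 3): data = {'items': [46, 41, 87], 'count': 3}

{'items': [46, 41, 87], 'count': 3}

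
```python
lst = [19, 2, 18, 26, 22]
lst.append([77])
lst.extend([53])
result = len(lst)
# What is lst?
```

After line 1: lst = [19, 2, 18, 26, 22]
After line 2 (append adds [77] as single element): lst = [19, 2, 18, 26, 22, [77]]
After line 3 (extend unpacks [53], adds 53): lst = [19, 2, 18, 26, 22, [77], 53]
After line 4: result = len(lst) = 7

[19, 2, 18, 26, 22, [77], 53]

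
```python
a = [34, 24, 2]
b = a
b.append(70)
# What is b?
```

After line 1: a = [34, 24, 2]
After line 2 (b = a is an alias, same object): a = [34, 24, 2], b = [34, 24, 2]
After line 3 (b.append mutates the shared list): a = [34, 24, 2, 70], b = [34, 24, 2, 70]

[34, 24, 2, 70]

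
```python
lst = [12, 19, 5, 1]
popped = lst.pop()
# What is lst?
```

[12, 19, 5]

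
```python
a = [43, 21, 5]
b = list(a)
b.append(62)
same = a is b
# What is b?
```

After line 1: a = [43, 21, 5]
After line 2 (b = list(a) is a shallow copy, new object): a = [43, 21, 5], b = [43, 21, 5]
After line 3 (append only mutates b): a = [43, 21, 5], b = [43, 21, 5, 62]
After line 4 (same = a is b; different objects -> False): same = False

[43, 21, 5, 62]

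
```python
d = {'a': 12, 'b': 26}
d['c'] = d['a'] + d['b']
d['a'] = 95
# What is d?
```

After line 1: d = {'a': 12, 'b': 26}
After line 2 (d['c'] = 12 + 26): d = {'a': 12, 'b': 26, 'c': 38}
After line 3: d = {'a': 95, 'b': 26, 'c': 38}

{'a': 95, 'b': 26, 'c': 38}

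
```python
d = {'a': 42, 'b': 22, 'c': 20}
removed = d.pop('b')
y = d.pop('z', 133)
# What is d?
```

After line 1: d = {'a': 42, 'b': 22, 'c': 20}
After line 2 (pop 'b' returns 22): d = {'a': 42, 'c': 20}, removed = 22
After line 3 (pop 'z' missing, returns default 133): d = {'a': 42, 'c': 20}, y = 133

{'a': 42, 'c': 20}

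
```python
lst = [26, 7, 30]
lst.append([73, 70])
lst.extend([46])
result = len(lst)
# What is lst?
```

After line 1: lst = [26, 7, 30]
After line 2 (append adds [73, 70] as single element): lst = [26, 7, 30, [73, 70]]
After line 3 (extend unpacks [46], adds 46): lst = [26, 7, 30, [73, 70], 46]
After line 4: result = len(lst) = 5

[26, 7, 30, [73, 70], 46]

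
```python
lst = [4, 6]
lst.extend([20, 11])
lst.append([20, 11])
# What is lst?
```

After line 1: lst = [4, 6]
After line 2 (extend unpacks [20, 11]): lst = [4, 6, 20, 11]
After line 3 (append adds [20, 11] as single element): lst = [4, 6, 20, 11, [20, 11]]

[4, 6, 20, 11, [20, 11]]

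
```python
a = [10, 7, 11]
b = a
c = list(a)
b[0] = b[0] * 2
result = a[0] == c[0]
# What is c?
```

After line 1: a = [10, 7, 11]
After line 2 (b = a, alias): a = [10, 7, 11], b = [10, 7, 11]
After line 3 (c = list(a) is a copy, new object): c = [10, 7, 11]
After line 4 (b[0] = 10 * 2 = 20; mutates shared a/b): a = b = [20, 7, 11], c = [10, 7, 11]
After line 5 (a[0] = 20, c[0] = 10; result = False)

[10, 7, 11]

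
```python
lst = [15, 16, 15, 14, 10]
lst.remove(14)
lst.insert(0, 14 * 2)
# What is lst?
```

After line 1: lst = [15, 16, 15, 14, 10]
After line 2 (remove first 14): lst = [15, 16, 15, 10]
After line 3 (insert 28 at index 0): lst = [28, 15, 16, 15, 10]

[28, 15, 16, 15, 10]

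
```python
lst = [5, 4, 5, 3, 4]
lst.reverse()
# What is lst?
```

[4, 3, 5, 4, 5]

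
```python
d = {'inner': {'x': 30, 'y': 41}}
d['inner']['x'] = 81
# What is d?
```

After line 1: d = {'inner': {'x': 30, 'y': 41}}
After line 2 (inner x overwritten): d = {'inner': {'x': 81, 'y': 41}}

{'inner': {'x': 81, 'y': 41}}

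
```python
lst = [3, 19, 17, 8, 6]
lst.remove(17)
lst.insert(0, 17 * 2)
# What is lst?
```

After line 1: lst = [3, 19, 17, 8, 6]
After line 2 (remove first 17): lst = [3, 19, 8, 6]
After line 3 (insert 34 at index 0): lst = [34, 3, 19, 8, 6]

[34, 3, 19, 8, 6]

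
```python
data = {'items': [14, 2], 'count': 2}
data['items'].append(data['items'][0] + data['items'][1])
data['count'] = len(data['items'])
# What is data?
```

After line 1: data = {'items': [14, 2], 'count': 2}
After line 2 (append 14 + 2 = 16): data = {'items': [14, 2, 16], 'count': 2}
After line 3 (count = len(items) = 3): data = {'items': [14, 2, 16], 'count': 3}

{'items': [14, 2, 16], 'count': 3}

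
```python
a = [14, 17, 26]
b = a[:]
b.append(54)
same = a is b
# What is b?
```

After line 1: a = [14, 17, 26]
After line 2 (b = a[:] is a shallow copy, new object): a = [14, 17, 26], b = [14, 17, 26]
After line 3 (append only mutates b): a = [14, 17, 26], b = [14, 17, 26, 54]
After line 4 (same = a is b; different objects -> False): same = False

[14, 17, 26, 54]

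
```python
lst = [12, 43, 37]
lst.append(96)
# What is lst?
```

[12, 43, 37, 96]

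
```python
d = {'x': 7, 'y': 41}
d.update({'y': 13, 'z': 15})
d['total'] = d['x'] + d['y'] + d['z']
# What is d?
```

After line 1: d = {'x': 7, 'y': 41}
After line 2 (y overwritten, z added): d = {'x': 7, 'y': 13, 'z': 15}
After line 3 (total = 7 + 13 + 15 = 35): d = {'x': 7, 'y': 13, 'z': 15, 'total': 35}

{'x': 7, 'y': 13, 'z': 15, 'total': 35}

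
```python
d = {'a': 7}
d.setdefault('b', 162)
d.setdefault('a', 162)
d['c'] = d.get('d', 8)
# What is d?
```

After line 1: d = {'a': 7}
After line 2 (setdefault adds 'b'=162): d = {'a': 7, 'b': 162}
After line 3 (setdefault 'a' no-op, already exists): d = {'a': 7, 'b': 162}
After line 4 (get('d', 8) returns default since 'd' not in d): d = {'a': 7, 'b': 162, 'c': 8}

{'a': 7, 'b': 162, 'c': 8}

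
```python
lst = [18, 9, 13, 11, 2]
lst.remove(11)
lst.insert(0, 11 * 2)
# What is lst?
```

After line 1: lst = [18, 9, 13, 11, 2]
After line 2 (remove first 11): lst = [18, 9, 13, 2]
After line 3 (insert 22 at index 0): lst = [22, 18, 9, 13, 2]

[22, 18, 9, 13, 2]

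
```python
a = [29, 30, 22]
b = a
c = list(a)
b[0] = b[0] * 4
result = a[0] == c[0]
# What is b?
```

After line 1: a = [29, 30, 22]
After line 2 (b = a, alias): a = [29, 30, 22], b = [29, 30, 22]
After line 3 (c = list(a) is a copy, new object): c = [29, 30, 22]
After line 4 (b[0] = 29 * 4 = 116; mutates shared a/b): a = b = [116, 30, 22], c = [29, 30, 22]
After line 5 (a[0] = 116, c[0] = 29; result = False)

[116, 30, 22]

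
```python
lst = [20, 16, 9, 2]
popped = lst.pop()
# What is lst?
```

[20, 16, 9]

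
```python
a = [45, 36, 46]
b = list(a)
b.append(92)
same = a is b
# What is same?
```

After line 1: a = [45, 36, 46]
After line 2 (b = list(a) is a shallow copy, new object): a = [45, 36, 46], b = [45, 36, 46]
After line 3 (append only mutates b): a = [45, 36, 46], b = [45, 36, 46, 92]
After line 4 (same = a is b; different objects -> False): same = False

False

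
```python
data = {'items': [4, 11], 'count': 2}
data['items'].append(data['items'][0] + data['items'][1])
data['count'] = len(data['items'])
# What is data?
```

After line 1: data = {'items': [4, 11], 'count': 2}
After line 2 (append 4 + 11 = 15): data = {'items': [4, 11, 15], 'count': 2}
After line 3 (count = len(items) = 3): data = {'items': [4, 11, 15], 'count': 3}

{'items': [4, 11, 15], 'count': 3}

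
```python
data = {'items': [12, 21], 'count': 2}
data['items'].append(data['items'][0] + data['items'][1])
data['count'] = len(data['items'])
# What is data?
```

After line 1: data = {'items': [12, 21], 'count': 2}
After line 2 (append 12 + 21 = 33): data = {'items': [12, 21, 33], 'count': 2}
After line 3 (count = len(items) = 3): data = {'items': [12, 21, 33], 'count': 3}

{'items': [12, 21, 33], 'count': 3}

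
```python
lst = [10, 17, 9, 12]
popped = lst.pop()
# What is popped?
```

12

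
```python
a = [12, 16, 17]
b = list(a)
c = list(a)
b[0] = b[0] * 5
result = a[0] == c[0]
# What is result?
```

After line 1: a = [12, 16, 17]
After line 2 (b = list(a), copy): a = [12, 16, 17], b = [12, 16, 17]
After line 3 (c = list(a) is a copy, new object): c = [12, 16, 17]
After line 4 (b[0] = 12 * 5 = 60; only b mutates (copy)): a = [12, 16, 17], b = [60, 16, 17], c = [12, 16, 17]
After line 5 (a[0] = 12, c[0] = 12; result = True)

True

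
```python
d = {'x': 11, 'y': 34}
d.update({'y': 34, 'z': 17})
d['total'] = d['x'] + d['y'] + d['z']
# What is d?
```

After line 1: d = {'x': 11, 'y': 34}
After line 2 (y overwritten, z added): d = {'x': 11, 'y': 34, 'z': 17}
After line 3 (total = 11 + 34 + 17 = 62): d = {'x': 11, 'y': 34, 'z': 17, 'total': 62}

{'x': 11, 'y': 34, 'z': 17, 'total': 62}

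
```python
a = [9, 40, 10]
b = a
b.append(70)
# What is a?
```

After line 1: a = [9, 40, 10]
After line 2 (b = a is an alias, same object): a = [9, 40, 10], b = [9, 40, 10]
After line 3 (b.append mutates the shared list): a = [9, 40, 10, 70], b = [9, 40, 10, 70]

[9, 40, 10, 70]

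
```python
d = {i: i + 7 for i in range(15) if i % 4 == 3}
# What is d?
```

{3: 10, 7: 14, 11: 18}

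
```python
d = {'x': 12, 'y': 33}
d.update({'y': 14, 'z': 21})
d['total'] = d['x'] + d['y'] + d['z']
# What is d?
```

After line 1: d = {'x': 12, 'y': 33}
After line 2 (y overwritten, z added): d = {'x': 12, 'y': 14, 'z': 21}
After line 3 (total = 12 + 14 + 21 = 47): d = {'x': 12, 'y': 14, 'z': 21, 'total': 47}

{'x': 12, 'y': 14, 'z': 21, 'total': 47}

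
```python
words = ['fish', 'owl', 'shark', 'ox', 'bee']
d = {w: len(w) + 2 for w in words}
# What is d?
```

{'fish': 6, 'owl': 5, 'shark': 7, 'ox': 4, 'bee': 5}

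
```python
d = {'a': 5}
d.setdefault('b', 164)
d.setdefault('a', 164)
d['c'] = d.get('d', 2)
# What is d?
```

After line 1: d = {'a': 5}
After line 2 (setdefault adds 'b'=164): d = {'a': 5, 'b': 164}
After line 3 (setdefault 'a' no-op, already exists): d = {'a': 5, 'b': 164}
After line 4 (get('d', 2) returns default since 'd' not in d): d = {'a': 5, 'b': 164, 'c': 2}

{'a': 5, 'b': 164, 'c': 2}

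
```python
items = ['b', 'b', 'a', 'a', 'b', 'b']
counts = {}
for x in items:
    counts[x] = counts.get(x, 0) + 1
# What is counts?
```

Initial: counts = {}, items = ['b', 'b', 'a', 'a', 'b', 'b']
See 'b': counts = {'b': 1}
See 'b': counts = {'b': 2}
See 'a': counts = {'b': 2, 'a': 1}
See 'a': counts = {'b': 2, 'a': 2}
See 'b': counts = {'b': 3, 'a': 2}
See 'b': counts = {'b': 4, 'a': 2}

{'b': 4, 'a': 2}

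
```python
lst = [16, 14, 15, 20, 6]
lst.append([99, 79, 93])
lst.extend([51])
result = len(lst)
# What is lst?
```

After line 1: lst = [16, 14, 15, 20, 6]
After line 2 (append adds [99, 79, 93] as single element): lst = [16, 14, 15, 20, 6, [99, 79, 93]]
After line 3 (extend unpacks [51], adds 51): lst = [16, 14, 15, 20, 6, [99, 79, 93], 51]
After line 4: result = len(lst) = 7

[16, 14, 15, 20, 6, [99, 79, 93], 51]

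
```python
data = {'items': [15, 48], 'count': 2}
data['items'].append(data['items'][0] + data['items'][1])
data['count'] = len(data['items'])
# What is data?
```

After line 1: data = {'items': [15, 48], 'count': 2}
After line 2 (append 15 + 48 = 63): data = {'items': [15, 48, 63], 'count': 2}
After line 3 (count = len(items) = 3): data = {'items': [15, 48, 63], 'count': 3}

{'items': [15, 48, 63], 'count': 3}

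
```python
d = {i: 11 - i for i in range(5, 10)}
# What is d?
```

{5: 6, 6: 5, 7: 4, 8: 3, 9: 2}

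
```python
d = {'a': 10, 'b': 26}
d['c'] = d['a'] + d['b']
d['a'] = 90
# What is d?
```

After line 1: d = {'a': 10, 'b': 26}
After line 2 (d['c'] = 10 + 26): d = {'a': 10, 'b': 26, 'c': 36}
After line 3: d = {'a': 90, 'b': 26, 'c': 36}

{'a': 90, 'b': 26, 'c': 36}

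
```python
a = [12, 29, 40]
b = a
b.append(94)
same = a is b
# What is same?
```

After line 1: a = [12, 29, 40]
After line 2 (b = a is an alias, same object): a = [12, 29, 40], b = [12, 29, 40]
After line 3 (b.append mutates the shared list): a = [12, 29, 40, 94], b = [12, 29, 40, 94]
After line 4 (same = a is b; same object -> True): same = True

True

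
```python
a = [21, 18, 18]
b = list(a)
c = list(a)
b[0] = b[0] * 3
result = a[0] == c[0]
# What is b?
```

After line 1: a = [21, 18, 18]
After line 2 (b = list(a), copy): a = [21, 18, 18], b = [21, 18, 18]
After line 3 (c = list(a) is a copy, new object): c = [21, 18, 18]
After line 4 (b[0] = 21 * 3 = 63; only b mutates (copy)): a = [21, 18, 18], b = [63, 18, 18], c = [21, 18, 18]
After line 5 (a[0] = 21, c[0] = 21; result = True)

[63, 18, 18]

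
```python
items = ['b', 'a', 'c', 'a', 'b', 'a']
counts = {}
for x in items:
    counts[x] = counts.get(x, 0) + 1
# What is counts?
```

Initial: counts = {}, items = ['b', 'a', 'c', 'a', 'b', 'a']
See 'b': counts = {'b': 1}
See 'a': counts = {'b': 1, 'a': 1}
See 'c': counts = {'b': 1, 'a': 1, 'c': 1}
See 'a': counts = {'b': 1, 'a': 2, 'c': 1}
See 'b': counts = {'b': 2, 'a': 2, 'c': 1}
See 'a': counts = {'b': 2, 'a': 3, 'c': 1}

{'b': 2, 'a': 3, 'c': 1}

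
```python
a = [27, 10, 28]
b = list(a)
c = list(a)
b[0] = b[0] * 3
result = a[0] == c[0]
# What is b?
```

After line 1: a = [27, 10, 28]
After line 2 (b = list(a), copy): a = [27, 10, 28], b = [27, 10, 28]
After line 3 (c = list(a) is a copy, new object): c = [27, 10, 28]
After line 4 (b[0] = 27 * 3 = 81; only b mutates (copy)): a = [27, 10, 28], b = [81, 10, 28], c = [27, 10, 28]
After line 5 (a[0] = 27, c[0] = 27; result = True)

[81, 10, 28]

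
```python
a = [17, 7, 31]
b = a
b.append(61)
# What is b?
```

After line 1: a = [17, 7, 31]
After line 2 (b = a is an alias, same object): a = [17, 7, 31], b = [17, 7, 31]
After line 3 (b.append mutates the shared list): a = [17, 7, 31, 61], b = [17, 7, 31, 61]

[17, 7, 31, 61]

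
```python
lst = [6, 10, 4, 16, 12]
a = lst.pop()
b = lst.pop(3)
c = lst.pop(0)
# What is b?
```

After line 1: lst = [6, 10, 4, 16, 12]
After line 2 (pop() -> a = 12): lst = [6, 10, 4, 16]
After line 3 (pop(3) -> b = 16): lst = [6, 10, 4]
After line 4 (pop(0) -> c = 6): lst = [10, 4]

16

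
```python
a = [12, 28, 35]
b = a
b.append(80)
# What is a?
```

After line 1: a = [12, 28, 35]
After line 2 (b = a is an alias, same object): a = [12, 28, 35], b = [12, 28, 35]
After line 3 (b.append mutates the shared list): a = [12, 28, 35, 80], b = [12, 28, 35, 80]

[12, 28, 35, 80]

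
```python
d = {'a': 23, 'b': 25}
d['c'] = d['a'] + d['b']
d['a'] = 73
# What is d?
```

After line 1: d = {'a': 23, 'b': 25}
After line 2 (d['c'] = 23 + 25): d = {'a': 23, 'b': 25, 'c': 48}
After line 3: d = {'a': 73, 'b': 25, 'c': 48}

{'a': 73, 'b': 25, 'c': 48}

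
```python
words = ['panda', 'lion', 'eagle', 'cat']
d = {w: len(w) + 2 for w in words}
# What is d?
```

{'panda': 7, 'lion': 6, 'eagle': 7, 'cat': 5}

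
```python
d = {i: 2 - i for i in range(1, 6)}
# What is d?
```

{1: 1, 2: 0, 3: -1, 4: -2, 5: -3}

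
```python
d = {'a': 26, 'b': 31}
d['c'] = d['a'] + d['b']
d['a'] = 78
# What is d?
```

After line 1: d = {'a': 26, 'b': 31}
After line 2 (d['c'] = 26 + 31): d = {'a': 26, 'b': 31, 'c': 57}
After line 3: d = {'a': 78, 'b': 31, 'c': 57}

{'a': 78, 'b': 31, 'c': 57}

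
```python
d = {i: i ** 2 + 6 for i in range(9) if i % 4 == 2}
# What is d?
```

{2: 10, 6: 42}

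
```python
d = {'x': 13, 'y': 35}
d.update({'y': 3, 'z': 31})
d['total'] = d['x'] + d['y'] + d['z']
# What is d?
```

After line 1: d = {'x': 13, 'y': 35}
After line 2 (y overwritten, z added): d = {'x': 13, 'y': 3, 'z': 31}
After line 3 (total = 13 + 3 + 31 = 47): d = {'x': 13, 'y': 3, 'z': 31, 'total': 47}

{'x': 13, 'y': 3, 'z': 31, 'total': 47}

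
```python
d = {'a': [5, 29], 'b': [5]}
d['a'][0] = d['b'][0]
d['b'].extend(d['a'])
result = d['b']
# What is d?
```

After line 1: d = {'a': [5, 29], 'b': [5]}
After line 2 (a[0] = b[0] = 5): d = {'a': [5, 29], 'b': [5]}
After line 3 (b.extend(a) appends [5, 29]): d = {'a': [5, 29], 'b': [5, 5, 29]}
After line 4: result = d['b'] = [5, 5, 29]

{'a': [5, 29], 'b': [5, 5, 29]}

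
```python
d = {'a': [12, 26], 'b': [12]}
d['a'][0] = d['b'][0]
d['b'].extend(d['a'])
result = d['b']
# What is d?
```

After line 1: d = {'a': [12, 26], 'b': [12]}
After line 2 (a[0] = b[0] = 12): d = {'a': [12, 26], 'b': [12]}
After line 3 (b.extend(a) appends [12, 26]): d = {'a': [12, 26], 'b': [12, 12, 26]}
After line 4: result = d['b'] = [12, 12, 26]

{'a': [12, 26], 'b': [12, 12, 26]}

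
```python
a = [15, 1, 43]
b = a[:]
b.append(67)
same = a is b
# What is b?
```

After line 1: a = [15, 1, 43]
After line 2 (b = a[:] is a shallow copy, new object): a = [15, 1, 43], b = [15, 1, 43]
After line 3 (append only mutates b): a = [15, 1, 43], b = [15, 1, 43, 67]
After line 4 (same = a is b; different objects -> False): same = False

[15, 1, 43, 67]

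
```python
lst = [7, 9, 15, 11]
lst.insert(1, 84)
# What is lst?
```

[7, 84, 9, 15, 11]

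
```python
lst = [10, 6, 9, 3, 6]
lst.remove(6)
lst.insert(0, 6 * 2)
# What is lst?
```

After line 1: lst = [10, 6, 9, 3, 6]
After line 2 (remove first 6): lst = [10, 9, 3, 6]
After line 3 (insert 12 at index 0): lst = [12, 10, 9, 3, 6]

[12, 10, 9, 3, 6]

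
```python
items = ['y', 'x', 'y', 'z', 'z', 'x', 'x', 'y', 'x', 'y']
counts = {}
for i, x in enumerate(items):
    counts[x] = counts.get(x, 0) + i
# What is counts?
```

Initial: counts = {}, items = ['y', 'x', 'y', 'z', 'z', 'x', 'x', 'y', 'x', 'y']
i=0, x='y': counts = {'y': 0}
i=1, x='x': counts = {'y': 0, 'x': 1}
i=2, x='y': counts = {'y': 2, 'x': 1}
i=3, x='z': counts = {'y': 2, 'x': 1, 'z': 3}
i=4, x='z': counts = {'y': 2, 'x': 1, 'z': 7}
i=5, x='x': counts = {'y': 2, 'x': 6, 'z': 7}
i=6, x='x': counts = {'y': 2, 'x': 12, 'z': 7}
i=7, x='y': counts = {'y': 9, 'x': 12, 'z': 7}
i=8, x='x': counts = {'y': 9, 'x': 20, 'z': 7}
i=9, x='y': counts = {'y': 18, 'x': 20, 'z': 7}

{'y': 18, 'x': 20, 'z': 7}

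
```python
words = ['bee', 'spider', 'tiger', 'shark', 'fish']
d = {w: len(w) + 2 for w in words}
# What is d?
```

{'bee': 5, 'spider': 8, 'tiger': 7, 'shark': 7, 'fish': 6}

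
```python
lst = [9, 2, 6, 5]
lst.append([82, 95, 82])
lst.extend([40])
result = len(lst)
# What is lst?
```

After line 1: lst = [9, 2, 6, 5]
After line 2 (append adds [82, 95, 82] as single element): lst = [9, 2, 6, 5, [82, 95, 82]]
After line 3 (extend unpacks [40], adds 40): lst = [9, 2, 6, 5, [82, 95, 82], 40]
After line 4: result = len(lst) = 6

[9, 2, 6, 5, [82, 95, 82], 40]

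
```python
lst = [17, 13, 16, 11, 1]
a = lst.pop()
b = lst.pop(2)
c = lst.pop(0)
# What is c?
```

After line 1: lst = [17, 13, 16, 11, 1]
After line 2 (pop() -> a = 1): lst = [17, 13, 16, 11]
After line 3 (pop(2) -> b = 16): lst = [17, 13, 11]
After line 4 (pop(0) -> c = 17): lst = [13, 11]

17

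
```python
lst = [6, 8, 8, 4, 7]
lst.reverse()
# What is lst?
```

[7, 4, 8, 8, 6]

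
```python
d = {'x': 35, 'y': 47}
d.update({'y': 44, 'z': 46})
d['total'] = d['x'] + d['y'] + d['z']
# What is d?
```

After line 1: d = {'x': 35, 'y': 47}
After line 2 (y overwritten, z added): d = {'x': 35, 'y': 44, 'z': 46}
After line 3 (total = 35 + 44 + 46 = 125): d = {'x': 35, 'y': 44, 'z': 46, 'total': 125}

{'x': 35, 'y': 44, 'z': 46, 'total': 125}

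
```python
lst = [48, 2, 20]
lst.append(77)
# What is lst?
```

[48, 2, 20, 77]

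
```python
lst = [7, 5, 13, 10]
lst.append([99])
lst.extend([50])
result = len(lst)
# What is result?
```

After line 1: lst = [7, 5, 13, 10]
After line 2 (append adds [99] as single element): lst = [7, 5, 13, 10, [99]]
After line 3 (extend unpacks [50], adds 50): lst = [7, 5, 13, 10, [99], 50]
After line 4: result = len(lst) = 6

6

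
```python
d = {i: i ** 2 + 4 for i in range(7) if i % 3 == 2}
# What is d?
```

{2: 8, 5: 29}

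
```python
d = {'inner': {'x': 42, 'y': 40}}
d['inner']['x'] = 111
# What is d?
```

After line 1: d = {'inner': {'x': 42, 'y': 40}}
After line 2 (inner x overwritten): d = {'inner': {'x': 111, 'y': 40}}

{'inner': {'x': 111, 'y': 40}}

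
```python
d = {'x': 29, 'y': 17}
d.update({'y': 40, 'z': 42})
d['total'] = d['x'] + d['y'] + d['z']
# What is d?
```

After line 1: d = {'x': 29, 'y': 17}
After line 2 (y overwritten, z added): d = {'x': 29, 'y': 40, 'z': 42}
After line 3 (total = 29 + 40 + 42 = 111): d = {'x': 29, 'y': 40, 'z': 42, 'total': 111}

{'x': 29, 'y': 40, 'z': 42, 'total': 111}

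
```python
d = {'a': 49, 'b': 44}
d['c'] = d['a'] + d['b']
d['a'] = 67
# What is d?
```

After line 1: d = {'a': 49, 'b': 44}
After line 2 (d['c'] = 49 + 44): d = {'a': 49, 'b': 44, 'c': 93}
After line 3: d = {'a': 67, 'b': 44, 'c': 93}

{'a': 67, 'b': 44, 'c': 93}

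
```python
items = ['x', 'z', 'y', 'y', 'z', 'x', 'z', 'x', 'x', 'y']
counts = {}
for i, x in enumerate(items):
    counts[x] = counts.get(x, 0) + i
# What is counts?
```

Initial: counts = {}, items = ['x', 'z', 'y', 'y', 'z', 'x', 'z', 'x', 'x', 'y']
i=0, x='x': counts = {'x': 0}
i=1, x='z': counts = {'x': 0, 'z': 1}
i=2, x='y': counts = {'x': 0, 'z': 1, 'y': 2}
i=3, x='y': counts = {'x': 0, 'z': 1, 'y': 5}
i=4, x='z': counts = {'x': 0, 'z': 5, 'y': 5}
i=5, x='x': counts = {'x': 5, 'z': 5, 'y': 5}
i=6, x='z': counts = {'x': 5, 'z': 11, 'y': 5}
i=7, x='x': counts = {'x': 12, 'z': 11, 'y': 5}
i=8, x='x': counts = {'x': 20, 'z': 11, 'y': 5}
i=9, x='y': counts = {'x': 20, 'z': 11, 'y': 14}

{'x': 20, 'z': 11, 'y': 14}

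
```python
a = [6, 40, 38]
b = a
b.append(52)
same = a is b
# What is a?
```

After line 1: a = [6, 40, 38]
After line 2 (b = a is an alias, same object): a = [6, 40, 38], b = [6, 40, 38]
After line 3 (b.append mutates the shared list): a = [6, 40, 38, 52], b = [6, 40, 38, 52]
After line 4 (same = a is b; same object -> True): same = True

[6, 40, 38, 52]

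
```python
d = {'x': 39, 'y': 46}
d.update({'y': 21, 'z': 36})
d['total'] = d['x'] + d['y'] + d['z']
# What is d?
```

After line 1: d = {'x': 39, 'y': 46}
After line 2 (y overwritten, z added): d = {'x': 39, 'y': 21, 'z': 36}
After line 3 (total = 39 + 21 + 36 = 96): d = {'x': 39, 'y': 21, 'z': 36, 'total': 96}

{'x': 39, 'y': 21, 'z': 36, 'total': 96}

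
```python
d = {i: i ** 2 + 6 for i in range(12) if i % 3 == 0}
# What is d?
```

{0: 6, 3: 15, 6: 42, 9: 87}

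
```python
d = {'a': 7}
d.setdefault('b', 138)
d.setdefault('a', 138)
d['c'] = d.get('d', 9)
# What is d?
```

After line 1: d = {'a': 7}
After line 2 (setdefault adds 'b'=138): d = {'a': 7, 'b': 138}
After line 3 (setdefault 'a' no-op, already exists): d = {'a': 7, 'b': 138}
After line 4 (get('d', 9) returns default since 'd' not in d): d = {'a': 7, 'b': 138, 'c': 9}

{'a': 7, 'b': 138, 'c': 9}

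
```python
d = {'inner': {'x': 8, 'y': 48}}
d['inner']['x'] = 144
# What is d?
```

After line 1: d = {'inner': {'x': 8, 'y': 48}}
After line 2 (inner x overwritten): d = {'inner': {'x': 144, 'y': 48}}

{'inner': {'x': 144, 'y': 48}}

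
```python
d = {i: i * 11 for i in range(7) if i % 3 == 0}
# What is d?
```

{0: 0, 3: 33, 6: 66}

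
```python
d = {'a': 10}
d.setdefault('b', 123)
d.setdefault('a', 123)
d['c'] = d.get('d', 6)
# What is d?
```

After line 1: d = {'a': 10}
After line 2 (setdefault adds 'b'=123): d = {'a': 10, 'b': 123}
After line 3 (setdefault 'a' no-op, already exists): d = {'a': 10, 'b': 123}
After line 4 (get('d', 6) returns default since 'd' not in d): d = {'a': 10, 'b': 123, 'c': 6}

{'a': 10, 'b': 123, 'c': 6}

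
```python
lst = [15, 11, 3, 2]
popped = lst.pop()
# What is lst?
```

[15, 11, 3]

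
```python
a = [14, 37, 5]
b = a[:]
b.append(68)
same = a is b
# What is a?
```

After line 1: a = [14, 37, 5]
After line 2 (b = a[:] is a shallow copy, new object): a = [14, 37, 5], b = [14, 37, 5]
After line 3 (append only mutates b): a = [14, 37, 5], b = [14, 37, 5, 68]
After line 4 (same = a is b; different objects -> False): same = False

[14, 37, 5]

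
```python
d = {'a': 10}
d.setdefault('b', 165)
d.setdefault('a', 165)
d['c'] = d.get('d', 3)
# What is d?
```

After line 1: d = {'a': 10}
After line 2 (setdefault adds 'b'=165): d = {'a': 10, 'b': 165}
After line 3 (setdefault 'a' no-op, already exists): d = {'a': 10, 'b': 165}
After line 4 (get('d', 3) returns default since 'd' not in d): d = {'a': 10, 'b': 165, 'c': 3}

{'a': 10, 'b': 165, 'c': 3}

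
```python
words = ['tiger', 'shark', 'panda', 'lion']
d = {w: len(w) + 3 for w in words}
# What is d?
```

{'tiger': 8, 'shark': 8, 'panda': 8, 'lion': 7}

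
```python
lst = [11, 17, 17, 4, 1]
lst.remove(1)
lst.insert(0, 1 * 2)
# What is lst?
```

After line 1: lst = [11, 17, 17, 4, 1]
After line 2 (remove first 1): lst = [11, 17, 17, 4]
After line 3 (insert 2 at index 0): lst = [2, 11, 17, 17, 4]

[2, 11, 17, 17, 4]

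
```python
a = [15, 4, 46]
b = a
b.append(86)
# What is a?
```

After line 1: a = [15, 4, 46]
After line 2 (b = a is an alias, same object): a = [15, 4, 46], b = [15, 4, 46]
After line 3 (b.append mutates the shared list): a = [15, 4, 46, 86], b = [15, 4, 46, 86]

[15, 4, 46, 86]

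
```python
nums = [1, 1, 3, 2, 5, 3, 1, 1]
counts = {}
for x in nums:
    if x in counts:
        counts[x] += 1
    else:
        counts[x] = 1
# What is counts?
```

Initial: counts = {}, nums = [1, 1, 3, 2, 5, 3, 1, 1]
See 1: counts = {1: 1}
See 1: counts = {1: 2}
See 3: counts = {1: 2, 3: 1}
See 2: counts = {1: 2, 3: 1, 2: 1}
See 5: counts = {1: 2, 3: 1, 2: 1, 5: 1}
See 3: counts = {1: 2, 3: 2, 2: 1, 5: 1}
See 1: counts = {1: 3, 3: 2, 2: 1, 5: 1}
See 1: counts = {1: 4, 3: 2, 2: 1, 5: 1}

{1: 4, 3: 2, 2: 1, 5: 1}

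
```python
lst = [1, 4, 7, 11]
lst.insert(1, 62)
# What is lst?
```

[1, 62, 4, 7, 11]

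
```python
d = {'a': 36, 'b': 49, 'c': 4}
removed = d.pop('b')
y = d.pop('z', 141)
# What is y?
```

After line 1: d = {'a': 36, 'b': 49, 'c': 4}
After line 2 (pop 'b' returns 49): d = {'a': 36, 'c': 4}, removed = 49
After line 3 (pop 'z' missing, returns default 141): d = {'a': 36, 'c': 4}, y = 141

141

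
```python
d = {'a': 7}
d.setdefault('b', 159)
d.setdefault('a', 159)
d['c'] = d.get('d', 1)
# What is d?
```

After line 1: d = {'a': 7}
After line 2 (setdefault adds 'b'=159): d = {'a': 7, 'b': 159}
After line 3 (setdefault 'a' no-op, already exists): d = {'a': 7, 'b': 159}
After line 4 (get('d', 1) returns default since 'd' not in d): d = {'a': 7, 'b': 159, 'c': 1}

{'a': 7, 'b': 159, 'c': 1}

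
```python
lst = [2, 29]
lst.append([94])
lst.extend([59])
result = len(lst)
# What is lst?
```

After line 1: lst = [2, 29]
After line 2 (append adds [94] as single element): lst = [2, 29, [94]]
After line 3 (extend unpacks [59], adds 59): lst = [2, 29, [94], 59]
After line 4: result = len(lst) = 4

[2, 29, [94], 59]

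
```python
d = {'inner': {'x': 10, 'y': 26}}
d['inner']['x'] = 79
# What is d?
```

After line 1: d = {'inner': {'x': 10, 'y': 26}}
After line 2 (inner x overwritten): d = {'inner': {'x': 79, 'y': 26}}

{'inner': {'x': 79, 'y': 26}}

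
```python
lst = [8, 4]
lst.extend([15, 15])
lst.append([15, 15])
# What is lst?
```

After line 1: lst = [8, 4]
After line 2 (extend unpacks [15, 15]): lst = [8, 4, 15, 15]
After line 3 (append adds [15, 15] as single element): lst = [8, 4, 15, 15, [15, 15]]

[8, 4, 15, 15, [15, 15]]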